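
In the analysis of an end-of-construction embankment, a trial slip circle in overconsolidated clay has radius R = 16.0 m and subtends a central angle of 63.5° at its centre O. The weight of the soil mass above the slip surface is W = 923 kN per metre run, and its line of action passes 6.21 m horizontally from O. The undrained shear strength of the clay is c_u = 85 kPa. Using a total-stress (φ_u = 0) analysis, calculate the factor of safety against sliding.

FS = 4.21

Taking moments about the centre O, the resisting moment is provided by the undrained shear strength acting along the arc:
Arc length L_a = R·θ = 16.0·(63.5°·π/180) = 16.0·1.1083 = 17.73 m
M_R = c_u·L_a·R = 85·17.73·16.0 = 24116.3 kN·m/m
M_D = W·d = 923·6.21 = 5731.8 kN·m/m
FS = M_R / M_D = 24116.3 / 5731.8 = 4.207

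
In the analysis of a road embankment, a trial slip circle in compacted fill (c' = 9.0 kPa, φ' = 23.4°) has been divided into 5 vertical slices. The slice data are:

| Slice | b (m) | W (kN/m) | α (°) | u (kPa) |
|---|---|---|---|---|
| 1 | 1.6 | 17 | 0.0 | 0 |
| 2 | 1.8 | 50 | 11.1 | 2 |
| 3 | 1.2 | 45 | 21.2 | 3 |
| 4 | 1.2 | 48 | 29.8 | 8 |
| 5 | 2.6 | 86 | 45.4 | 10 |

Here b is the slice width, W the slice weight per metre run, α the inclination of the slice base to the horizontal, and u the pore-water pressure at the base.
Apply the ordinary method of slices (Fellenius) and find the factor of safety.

Ordinary method of slices: FS = Σ[c'·Δl_i + (W_i cosα_i − u_i·Δl_i)·tanφ'] / Σ W_i sinα_i, with Δl_i = b_i / cosα_i.
Slice 1: Δl = 1.6/cos0.0° = 1.600 m; N'_1 = 17·cos0.0° − 0·1.600 = 17.0; c'Δl = 14.40; W sinα = 0.0
Slice 2: Δl = 1.8/cos11.1° = 1.834 m; N'_2 = 50·cos11.1° − 2·1.834 = 45.4; c'Δl = 16.51; W sinα = 9.6
Slice 3: Δl = 1.2/cos21.2° = 1.287 m; N'_3 = 45·cos21.2° − 3·1.287 = 38.1; c'Δl = 11.58; W sinα = 16.3
Slice 4: Δl = 1.2/cos29.8° = 1.383 m; N'_4 = 48·cos29.8° − 8·1.383 = 30.6; c'Δl = 12.45; W sinα = 23.9
Slice 5: Δl = 2.6/cos45.4° = 3.703 m; N'_5 = 86·cos45.4° − 10·3.703 = 23.4; c'Δl = 33.33; W sinα = 61.2
Σc'Δl = 88.3 kN/m; ΣN' = 154.4 kN/m; ΣW sinα = 111.0 kN/m
Resisting = 88.3 + 154.4·tan23.4° = 88.3 + 66.8 = 155.1 kN/m
FS = 155.1 / 111.0 = 1.397

FS = 1.40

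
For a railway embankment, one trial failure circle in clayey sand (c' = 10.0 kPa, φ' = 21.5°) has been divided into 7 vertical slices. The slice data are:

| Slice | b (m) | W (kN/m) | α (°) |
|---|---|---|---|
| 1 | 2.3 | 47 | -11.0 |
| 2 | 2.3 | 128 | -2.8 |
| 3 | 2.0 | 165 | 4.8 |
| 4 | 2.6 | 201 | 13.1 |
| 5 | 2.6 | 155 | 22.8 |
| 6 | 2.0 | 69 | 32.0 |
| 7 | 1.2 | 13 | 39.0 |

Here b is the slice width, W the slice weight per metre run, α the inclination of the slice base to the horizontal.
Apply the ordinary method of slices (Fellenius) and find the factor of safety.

Ordinary method of slices: FS = Σ[c'·Δl_i + (W_i cosα_i)·tanφ'] / Σ W_i sinα_i, with Δl_i = b_i / cosα_i.
Slice 1: Δl = 2.3/cos(-11.0°) = 2.343 m; N'_1 = 47·cos(-11.0°) = 46.1; c'Δl = 23.43; W sinα = -9.0
Slice 2: Δl = 2.3/cos(-2.8°) = 2.303 m; N'_2 = 128·cos(-2.8°) = 127.8; c'Δl = 23.03; W sinα = -6.3
Slice 3: Δl = 2.0/cos4.8° = 2.007 m; N'_3 = 165·cos4.8° = 164.4; c'Δl = 20.07; W sinα = 13.8
Slice 4: Δl = 2.6/cos13.1° = 2.669 m; N'_4 = 201·cos13.1° = 195.8; c'Δl = 26.69; W sinα = 45.6
Slice 5: Δl = 2.6/cos22.8° = 2.820 m; N'_5 = 155·cos22.8° = 142.9; c'Δl = 28.20; W sinα = 60.1
Slice 6: Δl = 2.0/cos32.0° = 2.358 m; N'_6 = 69·cos32.0° = 58.5; c'Δl = 23.58; W sinα = 36.6
Slice 7: Δl = 1.2/cos39.0° = 1.544 m; N'_7 = 13·cos39.0° = 10.1; c'Δl = 15.44; W sinα = 8.2
Σc'Δl = 160.5 kN/m; ΣN' = 745.7 kN/m; ΣW sinα = 149.0 kN/m
Resisting = 160.5 + 745.7·tan21.5° = 160.5 + 293.7 = 454.2 kN/m
FS = 454.2 / 149.0 = 3.049

FS = 3.05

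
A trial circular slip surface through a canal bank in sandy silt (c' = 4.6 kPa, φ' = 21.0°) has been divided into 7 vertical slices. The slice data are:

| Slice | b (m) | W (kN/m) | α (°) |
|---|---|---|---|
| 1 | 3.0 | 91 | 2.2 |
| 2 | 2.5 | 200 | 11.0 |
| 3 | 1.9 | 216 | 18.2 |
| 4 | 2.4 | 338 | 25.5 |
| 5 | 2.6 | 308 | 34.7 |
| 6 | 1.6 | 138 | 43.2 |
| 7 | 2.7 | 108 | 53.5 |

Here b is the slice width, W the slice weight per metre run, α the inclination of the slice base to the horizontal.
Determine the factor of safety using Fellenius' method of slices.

Ordinary method of slices: FS = Σ[c'·Δl_i + (W_i cosα_i)·tanφ'] / Σ W_i sinα_i, with Δl_i = b_i / cosα_i.
Slice 1: Δl = 3.0/cos2.2° = 3.002 m; N'_1 = 91·cos2.2° = 90.9; c'Δl = 13.81; W sinα = 3.5
Slice 2: Δl = 2.5/cos11.0° = 2.547 m; N'_2 = 200·cos11.0° = 196.3; c'Δl = 11.72; W sinα = 38.2
Slice 3: Δl = 1.9/cos18.2° = 2.000 m; N'_3 = 216·cos18.2° = 205.2; c'Δl = 9.20; W sinα = 67.5
Slice 4: Δl = 2.4/cos25.5° = 2.659 m; N'_4 = 338·cos25.5° = 305.1; c'Δl = 12.23; W sinα = 145.5
Slice 5: Δl = 2.6/cos34.7° = 3.162 m; N'_5 = 308·cos34.7° = 253.2; c'Δl = 14.55; W sinα = 175.3
Slice 6: Δl = 1.6/cos43.2° = 2.195 m; N'_6 = 138·cos43.2° = 100.6; c'Δl = 10.10; W sinα = 94.5
Slice 7: Δl = 2.7/cos53.5° = 4.539 m; N'_7 = 108·cos53.5° = 64.2; c'Δl = 20.88; W sinα = 86.8
Σc'Δl = 92.5 kN/m; ΣN' = 1215.6 kN/m; ΣW sinα = 611.3 kN/m
Resisting = 92.5 + 1215.6·tan21.0° = 92.5 + 466.6 = 559.1 kN/m
FS = 559.1 / 611.3 = 0.915

FS = 0.91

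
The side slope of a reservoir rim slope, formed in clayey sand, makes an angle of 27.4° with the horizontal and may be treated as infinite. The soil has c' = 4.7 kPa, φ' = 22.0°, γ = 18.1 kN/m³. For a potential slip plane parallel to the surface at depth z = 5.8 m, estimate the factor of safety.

For an infinite slope with a slip plane parallel to the surface (no pore pressure): FS = [c' + γz cos²β tanφ'] / [γz sinβ cosβ].
γz = 18.1·5.8 = 104.98 kN/m²
Numerator = 4.7 + 104.98·cos²27.4°·tan22.0° = 4.7 + 104.98·0.7882·0.4040 = 38.132 kPa
Denominator = 104.98·sin27.4°·cos27.4° = 104.98·0.4602·0.8878 = 42.892 kPa
FS = 38.132 / 42.892 = 0.889

FS = 0.89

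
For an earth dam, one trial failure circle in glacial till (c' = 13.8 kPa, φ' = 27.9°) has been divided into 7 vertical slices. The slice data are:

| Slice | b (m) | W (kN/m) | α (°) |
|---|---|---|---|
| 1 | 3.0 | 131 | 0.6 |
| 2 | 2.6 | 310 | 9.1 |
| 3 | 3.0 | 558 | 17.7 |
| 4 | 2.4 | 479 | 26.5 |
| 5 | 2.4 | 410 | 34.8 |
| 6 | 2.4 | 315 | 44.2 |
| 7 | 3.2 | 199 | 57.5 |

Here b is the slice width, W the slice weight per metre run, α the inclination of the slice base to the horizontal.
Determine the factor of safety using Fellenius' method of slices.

Ordinary method of slices: FS = Σ[c'·Δl_i + (W_i cosα_i)·tanφ'] / Σ W_i sinα_i, with Δl_i = b_i / cosα_i.
Slice 1: Δl = 3.0/cos0.6° = 3.000 m; N'_1 = 131·cos0.6° = 131.0; c'Δl = 41.40; W sinα = 1.4
Slice 2: Δl = 2.6/cos9.1° = 2.633 m; N'_2 = 310·cos9.1° = 306.1; c'Δl = 36.34; W sinα = 49.0
Slice 3: Δl = 3.0/cos17.7° = 3.149 m; N'_3 = 558·cos17.7° = 531.6; c'Δl = 43.46; W sinα = 169.7
Slice 4: Δl = 2.4/cos26.5° = 2.682 m; N'_4 = 479·cos26.5° = 428.7; c'Δl = 37.01; W sinα = 213.7
Slice 5: Δl = 2.4/cos34.8° = 2.923 m; N'_5 = 410·cos34.8° = 336.7; c'Δl = 40.33; W sinα = 234.0
Slice 6: Δl = 2.4/cos44.2° = 3.348 m; N'_6 = 315·cos44.2° = 225.8; c'Δl = 46.20; W sinα = 219.6
Slice 7: Δl = 3.2/cos57.5° = 5.956 m; N'_7 = 199·cos57.5° = 106.9; c'Δl = 82.19; W sinα = 167.8
Σc'Δl = 326.9 kN/m; ΣN' = 2066.8 kN/m; ΣW sinα = 1055.2 kN/m
Resisting = 326.9 + 2066.8·tan27.9° = 326.9 + 1094.3 = 1421.2 kN/m
FS = 1421.2 / 1055.2 = 1.347

FS = 1.35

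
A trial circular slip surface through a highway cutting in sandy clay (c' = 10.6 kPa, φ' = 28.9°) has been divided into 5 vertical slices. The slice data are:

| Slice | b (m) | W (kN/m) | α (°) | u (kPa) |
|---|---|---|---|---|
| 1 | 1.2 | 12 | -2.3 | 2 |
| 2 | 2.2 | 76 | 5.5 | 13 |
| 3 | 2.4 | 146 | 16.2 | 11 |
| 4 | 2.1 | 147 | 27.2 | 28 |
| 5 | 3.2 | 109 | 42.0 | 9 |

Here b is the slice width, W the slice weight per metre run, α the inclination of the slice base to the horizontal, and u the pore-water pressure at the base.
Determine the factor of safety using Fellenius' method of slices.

FS = 1.52

Ordinary method of slices: FS = Σ[c'·Δl_i + (W_i cosα_i − u_i·Δl_i)·tanφ'] / Σ W_i sinα_i, with Δl_i = b_i / cosα_i.
Slice 1: Δl = 1.2/cos(-2.3°) = 1.201 m; N'_1 = 12·cos(-2.3°) − 2·1.201 = 9.6; c'Δl = 12.73; W sinα = -0.5
Slice 2: Δl = 2.2/cos5.5° = 2.210 m; N'_2 = 76·cos5.5° − 13·2.210 = 46.9; c'Δl = 23.43; W sinα = 7.3
Slice 3: Δl = 2.4/cos16.2° = 2.499 m; N'_3 = 146·cos16.2° − 11·2.499 = 112.7; c'Δl = 26.49; W sinα = 40.7
Slice 4: Δl = 2.1/cos27.2° = 2.361 m; N'_4 = 147·cos27.2° − 28·2.361 = 64.6; c'Δl = 25.03; W sinα = 67.2
Slice 5: Δl = 3.2/cos42.0° = 4.306 m; N'_5 = 109·cos42.0° − 9·4.306 = 42.2; c'Δl = 45.64; W sinα = 72.9
Σc'Δl = 133.3 kN/m; ΣN' = 276.1 kN/m; ΣW sinα = 187.7 kN/m
Resisting = 133.3 + 276.1·tan28.9° = 133.3 + 152.4 = 285.7 kN/m
FS = 285.7 / 187.7 = 1.523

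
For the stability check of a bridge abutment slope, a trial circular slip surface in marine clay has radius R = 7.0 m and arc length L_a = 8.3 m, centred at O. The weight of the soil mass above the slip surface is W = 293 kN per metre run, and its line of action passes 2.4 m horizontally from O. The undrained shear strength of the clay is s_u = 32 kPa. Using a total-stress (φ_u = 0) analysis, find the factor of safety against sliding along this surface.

FS = 2.64

Taking moments about the centre O, the resisting moment is provided by the undrained shear strength acting along the arc:
M_R = s_u·L_a·R = 32·8.30·7.0 = 1859.2 kN·m/m
M_D = W·d = 293·2.4 = 703.2 kN·m/m
FS = M_R / M_D = 1859.2 / 703.2 = 2.644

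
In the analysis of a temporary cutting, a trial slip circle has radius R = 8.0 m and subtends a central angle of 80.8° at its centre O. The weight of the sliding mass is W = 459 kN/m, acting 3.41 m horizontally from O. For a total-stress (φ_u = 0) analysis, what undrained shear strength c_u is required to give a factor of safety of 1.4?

c_u = 24.3 kPa

FS = c_u·L_a·R / (W·d), so c_u = FS·W·d / (L_a·R).
Arc length L_a = R·θ = 8.0·(80.8°·π/180) = 8.0·1.4102 = 11.28 m
c_u = 1.4·459·3.41 / (11.28·8.0) = 2191.3 / 90.25 = 24.28 kPa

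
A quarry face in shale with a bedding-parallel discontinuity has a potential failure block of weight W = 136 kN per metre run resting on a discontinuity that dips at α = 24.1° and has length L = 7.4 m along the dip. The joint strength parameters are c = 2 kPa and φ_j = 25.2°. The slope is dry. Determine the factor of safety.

FS = 1.32

Resolving the block weight along and normal to the plane and applying the Mohr–Coulomb strength on the joint:
N' = W cosα = 136·cos24.1° = 124.1 kN/m
Driving force T = W sinα = 136·sin24.1° = 55.5 kN/m
Resisting force R = c·L + N'·tanφ_j = 2·7.4 + 124.1·tan25.2° = 14.8 + 58.4 = 73.2 kN/m
FS = R / T = 73.2 / 55.5 = 1.318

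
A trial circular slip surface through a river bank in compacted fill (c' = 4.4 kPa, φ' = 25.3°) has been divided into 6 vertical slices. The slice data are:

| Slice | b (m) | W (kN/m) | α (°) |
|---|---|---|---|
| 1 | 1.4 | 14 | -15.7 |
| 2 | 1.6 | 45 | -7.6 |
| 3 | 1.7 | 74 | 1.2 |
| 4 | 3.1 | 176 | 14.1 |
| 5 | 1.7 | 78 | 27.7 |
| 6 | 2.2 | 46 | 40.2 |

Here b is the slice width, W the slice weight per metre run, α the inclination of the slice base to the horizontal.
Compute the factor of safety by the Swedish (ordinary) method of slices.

FS = 2.47

Ordinary method of slices: FS = Σ[c'·Δl_i + (W_i cosα_i)·tanφ'] / Σ W_i sinα_i, with Δl_i = b_i / cosα_i.
Slice 1: Δl = 1.4/cos(-15.7°) = 1.454 m; N'_1 = 14·cos(-15.7°) = 13.5; c'Δl = 6.40; W sinα = -3.8
Slice 2: Δl = 1.6/cos(-7.6°) = 1.614 m; N'_2 = 45·cos(-7.6°) = 44.6; c'Δl = 7.10; W sinα = -6.0
Slice 3: Δl = 1.7/cos1.2° = 1.700 m; N'_3 = 74·cos1.2° = 74.0; c'Δl = 7.48; W sinα = 1.5
Slice 4: Δl = 3.1/cos14.1° = 3.196 m; N'_4 = 176·cos14.1° = 170.7; c'Δl = 14.06; W sinα = 42.9
Slice 5: Δl = 1.7/cos27.7° = 1.920 m; N'_5 = 78·cos27.7° = 69.1; c'Δl = 8.45; W sinα = 36.3
Slice 6: Δl = 2.2/cos40.2° = 2.880 m; N'_6 = 46·cos40.2° = 35.1; c'Δl = 12.67; W sinα = 29.7
Σc'Δl = 56.2 kN/m; ΣN' = 407.0 kN/m; ΣW sinα = 100.6 kN/m
Resisting = 56.2 + 407.0·tan25.3° = 56.2 + 192.4 = 248.5 kN/m
FS = 248.5 / 100.6 = 2.470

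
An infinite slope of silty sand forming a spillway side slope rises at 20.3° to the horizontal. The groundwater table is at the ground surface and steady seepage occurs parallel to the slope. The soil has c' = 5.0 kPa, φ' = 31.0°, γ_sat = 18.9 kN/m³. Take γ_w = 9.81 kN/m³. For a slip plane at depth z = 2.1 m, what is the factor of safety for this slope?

FS = 1.17

With seepage parallel to the slope and the water table at the surface, the effective normal stress on the slip plane uses the buoyant unit weight γ' = γ_sat − γ_w while the driving shear stress uses γ_sat:
FS = [c' + γ' z cos²β tanφ'] / [γ_sat z sinβ cosβ]
γ' = 18.9 − 9.81 = 9.09 kN/m³
Numerator = 5.0 + 9.09·2.1·cos²20.3°·tan31.0° = 5.0 + 9.09·2.1·0.8796·0.6009 = 15.089 kPa
Denominator = 18.9·2.1·sin20.3°·cos20.3° = 18.9·2.1·0.3469·0.9379 = 12.915 kPa
FS = 15.089 / 12.915 = 1.168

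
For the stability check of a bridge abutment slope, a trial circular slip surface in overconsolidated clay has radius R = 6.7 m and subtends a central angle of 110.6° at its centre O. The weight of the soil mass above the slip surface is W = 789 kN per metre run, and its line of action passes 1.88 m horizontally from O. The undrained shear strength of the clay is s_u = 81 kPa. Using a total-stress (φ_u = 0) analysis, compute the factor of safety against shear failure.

FS = 4.73

Taking moments about the centre O, the resisting moment is provided by the undrained shear strength acting along the arc:
Arc length L_a = R·θ = 6.7·(110.6°·π/180) = 6.7·1.9303 = 12.93 m
M_R = s_u·L_a·R = 81·12.93·6.7 = 7018.9 kN·m/m
M_D = W·d = 789·1.88 = 1483.3 kN·m/m
FS = M_R / M_D = 7018.9 / 1483.3 = 4.732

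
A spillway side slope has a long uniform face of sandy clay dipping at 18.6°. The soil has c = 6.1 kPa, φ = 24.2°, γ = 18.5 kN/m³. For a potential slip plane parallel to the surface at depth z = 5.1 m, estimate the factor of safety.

For an infinite slope with a slip plane parallel to the surface (no pore pressure): FS = [c + γz cos²β tanφ] / [γz sinβ cosβ].
γz = 18.5·5.1 = 94.35 kN/m²
Numerator = 6.1 + 94.35·cos²18.6°·tan24.2° = 6.1 + 94.35·0.8983·0.4494 = 44.189 kPa
Denominator = 94.35·sin18.6°·cos18.6° = 94.35·0.3190·0.9478 = 28.522 kPa
FS = 44.189 / 28.522 = 1.549

FS = 1.55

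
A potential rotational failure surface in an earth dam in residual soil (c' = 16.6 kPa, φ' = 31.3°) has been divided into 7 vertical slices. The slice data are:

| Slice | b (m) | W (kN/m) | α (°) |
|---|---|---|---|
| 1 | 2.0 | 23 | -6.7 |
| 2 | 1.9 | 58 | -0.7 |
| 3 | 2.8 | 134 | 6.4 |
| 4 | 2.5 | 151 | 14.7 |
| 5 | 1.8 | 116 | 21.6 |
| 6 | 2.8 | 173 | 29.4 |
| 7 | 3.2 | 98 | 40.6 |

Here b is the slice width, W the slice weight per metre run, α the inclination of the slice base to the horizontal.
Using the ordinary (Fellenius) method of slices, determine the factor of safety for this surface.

Ordinary method of slices: FS = Σ[c'·Δl_i + (W_i cosα_i)·tanφ'] / Σ W_i sinα_i, with Δl_i = b_i / cosα_i.
Slice 1: Δl = 2.0/cos(-6.7°) = 2.014 m; N'_1 = 23·cos(-6.7°) = 22.8; c'Δl = 33.43; W sinα = -2.7
Slice 2: Δl = 1.9/cos(-0.7°) = 1.900 m; N'_2 = 58·cos(-0.7°) = 58.0; c'Δl = 31.54; W sinα = -0.7
Slice 3: Δl = 2.8/cos6.4° = 2.818 m; N'_3 = 134·cos6.4° = 133.2; c'Δl = 46.77; W sinα = 14.9
Slice 4: Δl = 2.5/cos14.7° = 2.585 m; N'_4 = 151·cos14.7° = 146.1; c'Δl = 42.90; W sinα = 38.3
Slice 5: Δl = 1.8/cos21.6° = 1.936 m; N'_5 = 116·cos21.6° = 107.9; c'Δl = 32.14; W sinα = 42.7
Slice 6: Δl = 2.8/cos29.4° = 3.214 m; N'_6 = 173·cos29.4° = 150.7; c'Δl = 53.35; W sinα = 84.9
Slice 7: Δl = 3.2/cos40.6° = 4.215 m; N'_7 = 98·cos40.6° = 74.4; c'Δl = 69.96; W sinα = 63.8
Σc'Δl = 310.1 kN/m; ΣN' = 693.0 kN/m; ΣW sinα = 241.3 kN/m
Resisting = 310.1 + 693.0·tan31.3° = 310.1 + 421.4 = 731.5 kN/m
FS = 731.5 / 241.3 = 3.032

FS = 3.03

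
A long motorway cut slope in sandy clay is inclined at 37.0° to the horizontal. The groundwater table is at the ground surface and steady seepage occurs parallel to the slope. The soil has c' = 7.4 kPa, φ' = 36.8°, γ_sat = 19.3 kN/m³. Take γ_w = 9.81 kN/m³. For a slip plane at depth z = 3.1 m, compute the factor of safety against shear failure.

FS = 0.75

With seepage parallel to the slope and the water table at the surface, the effective normal stress on the slip plane uses the buoyant unit weight γ' = γ_sat − γ_w while the driving shear stress uses γ_sat:
FS = [c' + γ' z cos²β tanφ'] / [γ_sat z sinβ cosβ]
γ' = 19.3 − 9.81 = 9.49 kN/m³
Numerator = 7.4 + 9.49·3.1·cos²37.0°·tan36.8° = 7.4 + 9.49·3.1·0.6378·0.7481 = 21.437 kPa
Denominator = 19.3·3.1·sin37.0°·cos37.0° = 19.3·3.1·0.6018·0.7986 = 28.756 kPa
FS = 21.437 / 28.756 = 0.745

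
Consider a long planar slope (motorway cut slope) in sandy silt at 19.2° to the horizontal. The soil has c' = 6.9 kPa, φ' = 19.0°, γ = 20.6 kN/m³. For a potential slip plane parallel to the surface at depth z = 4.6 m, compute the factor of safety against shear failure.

FS = 1.22

For an infinite slope with a slip plane parallel to the surface (no pore pressure): FS = [c' + γz cos²β tanφ'] / [γz sinβ cosβ].
γz = 20.6·4.6 = 94.76 kN/m²
Numerator = 6.9 + 94.76·cos²19.2°·tan19.0° = 6.9 + 94.76·0.8918·0.3443 = 36.000 kPa
Denominator = 94.76·sin19.2°·cos19.2° = 94.76·0.3289·0.9444 = 29.430 kPa
FS = 36.000 / 29.430 = 1.223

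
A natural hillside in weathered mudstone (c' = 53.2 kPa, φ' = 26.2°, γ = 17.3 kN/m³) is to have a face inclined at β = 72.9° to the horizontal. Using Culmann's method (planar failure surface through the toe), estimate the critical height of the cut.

H_c = 33.58 m

Culmann's analysis gives the critical failure plane at α_cr = (β + φ')/2 = (72.9 + 26.2)/2 = 49.6°, and the critical height
H_c = (4c'/γ) · sinβ cosφ' / [1 − cos(β − φ')]
    = (4·53.2/17.3) · sin72.9°·cos26.2° / [1 − cos(46.7°)]
    = 12.301 · 0.9558·0.8973 / [1 − 0.6858]
    = 12.301 · 0.8576 / 0.3142
    = 33.58 m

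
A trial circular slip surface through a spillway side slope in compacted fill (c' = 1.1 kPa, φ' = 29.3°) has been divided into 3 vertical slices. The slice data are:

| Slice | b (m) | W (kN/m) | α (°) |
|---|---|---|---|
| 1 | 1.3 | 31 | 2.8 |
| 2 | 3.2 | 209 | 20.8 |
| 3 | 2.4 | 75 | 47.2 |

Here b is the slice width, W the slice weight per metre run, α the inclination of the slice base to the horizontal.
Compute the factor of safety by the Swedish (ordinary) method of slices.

Ordinary method of slices: FS = Σ[c'·Δl_i + (W_i cosα_i)·tanφ'] / Σ W_i sinα_i, with Δl_i = b_i / cosα_i.
Slice 1: Δl = 1.3/cos2.8° = 1.302 m; N'_1 = 31·cos2.8° = 31.0; c'Δl = 1.43; W sinα = 1.5
Slice 2: Δl = 3.2/cos20.8° = 3.423 m; N'_2 = 209·cos20.8° = 195.4; c'Δl = 3.77; W sinα = 74.2
Slice 3: Δl = 2.4/cos47.2° = 3.532 m; N'_3 = 75·cos47.2° = 51.0; c'Δl = 3.89; W sinα = 55.0
Σc'Δl = 9.1 kN/m; ΣN' = 277.3 kN/m; ΣW sinα = 130.8 kN/m
Resisting = 9.1 + 277.3·tan29.3° = 9.1 + 155.6 = 164.7 kN/m
FS = 164.7 / 130.8 = 1.260

FS = 1.26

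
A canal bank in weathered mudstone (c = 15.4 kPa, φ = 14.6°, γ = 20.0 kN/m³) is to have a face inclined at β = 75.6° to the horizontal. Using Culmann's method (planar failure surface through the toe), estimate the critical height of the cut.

H_c = 5.60 m

Culmann's analysis gives the critical failure plane at α_cr = (β + φ)/2 = (75.6 + 14.6)/2 = 45.1°, and the critical height
H_c = (4c/γ) · sinβ cosφ / [1 − cos(β − φ)]
    = (4·15.4/20.0) · sin75.6°·cos14.6° / [1 − cos(61.0°)]
    = 3.080 · 0.9686·0.9677 / [1 − 0.4848]
    = 3.080 · 0.9373 / 0.5152
    = 5.60 m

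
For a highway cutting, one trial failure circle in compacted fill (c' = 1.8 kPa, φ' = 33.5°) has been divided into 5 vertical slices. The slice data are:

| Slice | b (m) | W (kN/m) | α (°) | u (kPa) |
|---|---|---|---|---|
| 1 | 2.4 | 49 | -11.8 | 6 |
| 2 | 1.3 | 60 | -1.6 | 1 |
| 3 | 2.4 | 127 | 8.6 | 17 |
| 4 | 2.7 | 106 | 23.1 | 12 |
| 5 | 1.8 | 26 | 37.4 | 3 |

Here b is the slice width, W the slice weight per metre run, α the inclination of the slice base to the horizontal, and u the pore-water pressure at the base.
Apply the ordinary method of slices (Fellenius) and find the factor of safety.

FS = 2.90

Ordinary method of slices: FS = Σ[c'·Δl_i + (W_i cosα_i − u_i·Δl_i)·tanφ'] / Σ W_i sinα_i, with Δl_i = b_i / cosα_i.
Slice 1: Δl = 2.4/cos(-11.8°) = 2.452 m; N'_1 = 49·cos(-11.8°) − 6·2.452 = 33.3; c'Δl = 4.41; W sinα = -10.0
Slice 2: Δl = 1.3/cos(-1.6°) = 1.301 m; N'_2 = 60·cos(-1.6°) − 1·1.301 = 58.7; c'Δl = 2.34; W sinα = -1.7
Slice 3: Δl = 2.4/cos8.6° = 2.427 m; N'_3 = 127·cos8.6° − 17·2.427 = 84.3; c'Δl = 4.37; W sinα = 19.0
Slice 4: Δl = 2.7/cos23.1° = 2.935 m; N'_4 = 106·cos23.1° − 12·2.935 = 62.3; c'Δl = 5.28; W sinα = 41.6
Slice 5: Δl = 1.8/cos37.4° = 2.266 m; N'_5 = 26·cos37.4° − 3·2.266 = 13.9; c'Δl = 4.08; W sinα = 15.8
Σc'Δl = 20.5 kN/m; ΣN' = 252.4 kN/m; ΣW sinα = 64.7 kN/m
Resisting = 20.5 + 252.4·tan33.5° = 20.5 + 167.0 = 187.5 kN/m
FS = 187.5 / 64.7 = 2.900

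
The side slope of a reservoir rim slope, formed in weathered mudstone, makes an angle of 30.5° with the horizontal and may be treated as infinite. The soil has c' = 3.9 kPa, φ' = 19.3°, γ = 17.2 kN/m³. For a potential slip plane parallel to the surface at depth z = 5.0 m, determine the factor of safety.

For an infinite slope with a slip plane parallel to the surface (no pore pressure): FS = [c' + γz cos²β tanφ'] / [γz sinβ cosβ].
γz = 17.2·5.0 = 86.00 kN/m²
Numerator = 3.9 + 86.00·cos²30.5°·tan19.3° = 3.9 + 86.00·0.7424·0.3502 = 26.259 kPa
Denominator = 86.00·sin30.5°·cos30.5° = 86.00·0.5075·0.8616 = 37.609 kPa
FS = 26.259 / 37.609 = 0.698

FS = 0.70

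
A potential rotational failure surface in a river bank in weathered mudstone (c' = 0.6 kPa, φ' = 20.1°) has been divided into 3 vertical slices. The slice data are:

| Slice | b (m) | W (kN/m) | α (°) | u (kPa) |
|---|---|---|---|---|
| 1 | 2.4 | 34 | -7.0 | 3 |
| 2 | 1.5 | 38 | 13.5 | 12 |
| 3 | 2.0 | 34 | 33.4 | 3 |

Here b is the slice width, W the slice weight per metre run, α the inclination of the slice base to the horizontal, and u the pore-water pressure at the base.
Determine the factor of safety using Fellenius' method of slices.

FS = 1.19

Ordinary method of slices: FS = Σ[c'·Δl_i + (W_i cosα_i − u_i·Δl_i)·tanφ'] / Σ W_i sinα_i, with Δl_i = b_i / cosα_i.
Slice 1: Δl = 2.4/cos(-7.0°) = 2.418 m; N'_1 = 34·cos(-7.0°) − 3·2.418 = 26.5; c'Δl = 1.45; W sinα = -4.1
Slice 2: Δl = 1.5/cos13.5° = 1.543 m; N'_2 = 38·cos13.5° − 12·1.543 = 18.4; c'Δl = 0.93; W sinα = 8.9
Slice 3: Δl = 2.0/cos33.4° = 2.396 m; N'_3 = 34·cos33.4° − 3·2.396 = 21.2; c'Δl = 1.44; W sinα = 18.7
Σc'Δl = 3.8 kN/m; ΣN' = 66.1 kN/m; ΣW sinα = 23.4 kN/m
Resisting = 3.8 + 66.1·tan20.1° = 3.8 + 24.2 = 28.0 kN/m
FS = 28.0 / 23.4 = 1.195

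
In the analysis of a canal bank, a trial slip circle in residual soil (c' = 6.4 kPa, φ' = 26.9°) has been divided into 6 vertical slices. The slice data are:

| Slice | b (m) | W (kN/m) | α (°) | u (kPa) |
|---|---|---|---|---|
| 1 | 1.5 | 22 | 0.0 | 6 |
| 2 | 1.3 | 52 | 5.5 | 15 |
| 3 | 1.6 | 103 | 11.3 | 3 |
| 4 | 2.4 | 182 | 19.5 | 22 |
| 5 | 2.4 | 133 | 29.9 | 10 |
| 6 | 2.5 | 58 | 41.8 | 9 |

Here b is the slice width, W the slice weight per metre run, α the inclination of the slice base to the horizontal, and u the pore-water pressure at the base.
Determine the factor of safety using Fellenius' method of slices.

Ordinary method of slices: FS = Σ[c'·Δl_i + (W_i cosα_i − u_i·Δl_i)·tanφ'] / Σ W_i sinα_i, with Δl_i = b_i / cosα_i.
Slice 1: Δl = 1.5/cos0.0° = 1.500 m; N'_1 = 22·cos0.0° − 6·1.500 = 13.0; c'Δl = 9.60; W sinα = 0.0
Slice 2: Δl = 1.3/cos5.5° = 1.306 m; N'_2 = 52·cos5.5° − 15·1.306 = 32.2; c'Δl = 8.36; W sinα = 5.0
Slice 3: Δl = 1.6/cos11.3° = 1.632 m; N'_3 = 103·cos11.3° − 3·1.632 = 96.1; c'Δl = 10.44; W sinα = 20.2
Slice 4: Δl = 2.4/cos19.5° = 2.546 m; N'_4 = 182·cos19.5° − 22·2.546 = 115.5; c'Δl = 16.29; W sinα = 60.8
Slice 5: Δl = 2.4/cos29.9° = 2.768 m; N'_5 = 133·cos29.9° − 10·2.768 = 87.6; c'Δl = 17.72; W sinα = 66.3
Slice 6: Δl = 2.5/cos41.8° = 3.354 m; N'_6 = 58·cos41.8° − 9·3.354 = 13.1; c'Δl = 21.46; W sinα = 38.7
Σc'Δl = 83.9 kN/m; ΣN' = 357.5 kN/m; ΣW sinα = 190.9 kN/m
Resisting = 83.9 + 357.5·tan26.9° = 83.9 + 181.4 = 265.2 kN/m
FS = 265.2 / 190.9 = 1.390

FS = 1.39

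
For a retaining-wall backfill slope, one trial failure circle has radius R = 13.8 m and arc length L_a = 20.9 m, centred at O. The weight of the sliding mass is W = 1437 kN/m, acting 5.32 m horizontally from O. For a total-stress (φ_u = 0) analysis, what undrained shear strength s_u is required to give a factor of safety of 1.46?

s_u = 38.7 kPa

FS = s_u·L_a·R / (W·d), so s_u = FS·W·d / (L_a·R).
s_u = 1.46·1437·5.32 / (20.90·13.8) = 11161.5 / 288.42 = 38.70 kPa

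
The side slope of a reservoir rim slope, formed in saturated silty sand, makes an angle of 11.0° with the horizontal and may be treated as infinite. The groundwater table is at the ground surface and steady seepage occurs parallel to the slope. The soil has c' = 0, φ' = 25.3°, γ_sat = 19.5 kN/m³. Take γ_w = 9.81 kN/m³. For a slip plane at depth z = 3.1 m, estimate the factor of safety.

FS = 1.21

With seepage parallel to the slope and the water table at the surface, the effective normal stress on the slip plane uses the buoyant unit weight γ' = γ_sat − γ_w while the driving shear stress uses γ_sat:
FS = [c' + γ' z cos²β tanφ'] / [γ_sat z sinβ cosβ]
(For c' = 0 this reduces to FS = (γ'/γ_sat)·tanφ'/tanβ.)
γ' = 19.5 − 9.81 = 9.69 kN/m³
Numerator = 0.0 + 9.69·3.1·cos²11.0°·tan25.3° = 0.0 + 9.69·3.1·0.9636·0.4727 = 13.682 kPa
Denominator = 19.5·3.1·sin11.0°·cos11.0° = 19.5·3.1·0.1908·0.9816 = 11.322 kPa
FS = 13.682 / 11.322 = 1.208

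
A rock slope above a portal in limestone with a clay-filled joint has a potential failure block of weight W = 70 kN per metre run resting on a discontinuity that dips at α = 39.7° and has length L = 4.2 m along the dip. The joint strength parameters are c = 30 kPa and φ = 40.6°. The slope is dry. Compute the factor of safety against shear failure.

FS = 3.85

Resolving the block weight along and normal to the plane and applying the Mohr–Coulomb strength on the joint:
N' = W cosα = 70·cos39.7° = 53.9 kN/m
Driving force T = W sinα = 70·sin39.7° = 44.7 kN/m
Resisting force R = c·L + N'·tanφ = 30·4.2 + 53.9·tan40.6° = 126.0 + 46.2 = 172.2 kN/m
FS = R / T = 172.2 / 44.7 = 3.850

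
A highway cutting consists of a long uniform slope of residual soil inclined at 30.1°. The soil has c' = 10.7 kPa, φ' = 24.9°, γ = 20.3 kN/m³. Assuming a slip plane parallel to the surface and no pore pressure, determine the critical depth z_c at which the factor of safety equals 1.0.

z_c = 6.10 m

Setting FS = 1.00 in FS = [c' + γz cos²β tanφ'] / [γz sinβ cosβ] and solving for z:
z = c' / [γ cosβ (FS·sinβ − cosβ·tanφ')]
  = 10.7 / [20.3·cos30.1°·(1.00·sin30.1° − cos30.1°·tan24.9°)]
  = 10.7 / [20.3·0.8652·(1.00·0.5015 − 0.8652·0.4642)]
  = 10.7 / 1.7549 = 6.097 m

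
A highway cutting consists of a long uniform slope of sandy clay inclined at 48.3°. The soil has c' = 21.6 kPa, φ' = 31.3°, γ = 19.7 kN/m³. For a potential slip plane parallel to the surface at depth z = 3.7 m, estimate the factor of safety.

FS = 1.14

For an infinite slope with a slip plane parallel to the surface (no pore pressure): FS = [c' + γz cos²β tanφ'] / [γz sinβ cosβ].
γz = 19.7·3.7 = 72.89 kN/m²
Numerator = 21.6 + 72.89·cos²48.3°·tan31.3° = 21.6 + 72.89·0.4425·0.6080 = 41.212 kPa
Denominator = 72.89·sin48.3°·cos48.3° = 72.89·0.7466·0.6652 = 36.203 kPa
FS = 41.212 / 36.203 = 1.138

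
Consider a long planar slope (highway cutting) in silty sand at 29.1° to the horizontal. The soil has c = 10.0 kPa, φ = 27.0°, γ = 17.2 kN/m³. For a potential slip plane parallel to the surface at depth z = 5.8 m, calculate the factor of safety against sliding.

For an infinite slope with a slip plane parallel to the surface (no pore pressure): FS = [c + γz cos²β tanφ] / [γz sinβ cosβ].
γz = 17.2·5.8 = 99.76 kN/m²
Numerator = 10.0 + 99.76·cos²29.1°·tan27.0° = 10.0 + 99.76·0.7635·0.5095 = 48.808 kPa
Denominator = 99.76·sin29.1°·cos29.1° = 99.76·0.4863·0.8738 = 42.393 kPa
FS = 48.808 / 42.393 = 1.151

FS = 1.15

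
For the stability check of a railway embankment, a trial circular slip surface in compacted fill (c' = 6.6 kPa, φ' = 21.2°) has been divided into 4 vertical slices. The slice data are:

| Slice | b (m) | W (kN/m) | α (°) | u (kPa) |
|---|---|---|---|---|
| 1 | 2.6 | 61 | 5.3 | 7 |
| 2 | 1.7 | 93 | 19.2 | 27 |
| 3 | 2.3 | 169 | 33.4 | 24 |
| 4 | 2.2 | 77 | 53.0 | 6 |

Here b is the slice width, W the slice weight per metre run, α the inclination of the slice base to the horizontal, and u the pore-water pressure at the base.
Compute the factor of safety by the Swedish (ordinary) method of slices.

FS = 0.74

Ordinary method of slices: FS = Σ[c'·Δl_i + (W_i cosα_i − u_i·Δl_i)·tanφ'] / Σ W_i sinα_i, with Δl_i = b_i / cosα_i.
Slice 1: Δl = 2.6/cos5.3° = 2.611 m; N'_1 = 61·cos5.3° − 7·2.611 = 42.5; c'Δl = 17.23; W sinα = 5.6
Slice 2: Δl = 1.7/cos19.2° = 1.800 m; N'_2 = 93·cos19.2° − 27·1.800 = 39.2; c'Δl = 11.88; W sinα = 30.6
Slice 3: Δl = 2.3/cos33.4° = 2.755 m; N'_3 = 169·cos33.4° − 24·2.755 = 75.0; c'Δl = 18.18; W sinα = 93.0
Slice 4: Δl = 2.2/cos53.0° = 3.656 m; N'_4 = 77·cos53.0° − 6·3.656 = 24.4; c'Δl = 24.13; W sinα = 61.5
Σc'Δl = 71.4 kN/m; ΣN' = 181.1 kN/m; ΣW sinα = 190.7 kN/m
Resisting = 71.4 + 181.1·tan21.2° = 71.4 + 70.2 = 141.7 kN/m
FS = 141.7 / 190.7 = 0.743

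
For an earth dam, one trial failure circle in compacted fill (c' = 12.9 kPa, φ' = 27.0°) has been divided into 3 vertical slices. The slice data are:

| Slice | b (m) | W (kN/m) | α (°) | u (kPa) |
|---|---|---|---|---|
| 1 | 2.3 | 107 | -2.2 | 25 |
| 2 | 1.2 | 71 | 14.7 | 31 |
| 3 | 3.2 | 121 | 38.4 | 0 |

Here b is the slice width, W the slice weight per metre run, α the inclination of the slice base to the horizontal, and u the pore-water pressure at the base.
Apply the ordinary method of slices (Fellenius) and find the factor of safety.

Ordinary method of slices: FS = Σ[c'·Δl_i + (W_i cosα_i − u_i·Δl_i)·tanφ'] / Σ W_i sinα_i, with Δl_i = b_i / cosα_i.
Slice 1: Δl = 2.3/cos(-2.2°) = 2.302 m; N'_1 = 107·cos(-2.2°) − 25·2.302 = 49.4; c'Δl = 29.69; W sinα = -4.1
Slice 2: Δl = 1.2/cos14.7° = 1.241 m; N'_2 = 71·cos14.7° − 31·1.241 = 30.2; c'Δl = 16.00; W sinα = 18.0
Slice 3: Δl = 3.2/cos38.4° = 4.083 m; N'_3 = 121·cos38.4° − 0·4.083 = 94.8; c'Δl = 52.67; W sinα = 75.2
Σc'Δl = 98.4 kN/m; ΣN' = 174.4 kN/m; ΣW sinα = 89.1 kN/m
Resisting = 98.4 + 174.4·tan27.0° = 98.4 + 88.9 = 187.2 kN/m
FS = 187.2 / 89.1 = 2.102

FS = 2.10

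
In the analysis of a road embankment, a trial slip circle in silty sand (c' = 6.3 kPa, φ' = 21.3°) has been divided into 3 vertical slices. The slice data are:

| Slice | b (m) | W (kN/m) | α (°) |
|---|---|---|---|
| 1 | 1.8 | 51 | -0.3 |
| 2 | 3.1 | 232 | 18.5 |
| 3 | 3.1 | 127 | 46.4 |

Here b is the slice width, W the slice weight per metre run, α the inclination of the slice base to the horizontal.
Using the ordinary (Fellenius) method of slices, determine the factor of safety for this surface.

Ordinary method of slices: FS = Σ[c'·Δl_i + (W_i cosα_i)·tanφ'] / Σ W_i sinα_i, with Δl_i = b_i / cosα_i.
Slice 1: Δl = 1.8/cos(-0.3°) = 1.800 m; N'_1 = 51·cos(-0.3°) = 51.0; c'Δl = 11.34; W sinα = -0.3
Slice 2: Δl = 3.1/cos18.5° = 3.269 m; N'_2 = 232·cos18.5° = 220.0; c'Δl = 20.59; W sinα = 73.6
Slice 3: Δl = 3.1/cos46.4° = 4.495 m; N'_3 = 127·cos46.4° = 87.6; c'Δl = 28.32; W sinα = 92.0
Σc'Δl = 60.3 kN/m; ΣN' = 358.6 kN/m; ΣW sinα = 165.3 kN/m
Resisting = 60.3 + 358.6·tan21.3° = 60.3 + 139.8 = 200.1 kN/m
FS = 200.1 / 165.3 = 1.210

FS = 1.21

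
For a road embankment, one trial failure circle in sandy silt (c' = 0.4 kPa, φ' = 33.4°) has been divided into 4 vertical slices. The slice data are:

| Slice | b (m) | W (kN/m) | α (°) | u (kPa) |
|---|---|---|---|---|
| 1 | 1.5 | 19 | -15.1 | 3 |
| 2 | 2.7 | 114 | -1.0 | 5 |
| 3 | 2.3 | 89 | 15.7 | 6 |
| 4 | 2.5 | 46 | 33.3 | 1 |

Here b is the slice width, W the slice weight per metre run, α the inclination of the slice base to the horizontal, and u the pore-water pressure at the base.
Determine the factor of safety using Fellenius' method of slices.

FS = 3.53

Ordinary method of slices: FS = Σ[c'·Δl_i + (W_i cosα_i − u_i·Δl_i)·tanφ'] / Σ W_i sinα_i, with Δl_i = b_i / cosα_i.
Slice 1: Δl = 1.5/cos(-15.1°) = 1.554 m; N'_1 = 19·cos(-15.1°) − 3·1.554 = 13.7; c'Δl = 0.62; W sinα = -4.9
Slice 2: Δl = 2.7/cos(-1.0°) = 2.700 m; N'_2 = 114·cos(-1.0°) − 5·2.700 = 100.5; c'Δl = 1.08; W sinα = -2.0
Slice 3: Δl = 2.3/cos15.7° = 2.389 m; N'_3 = 89·cos15.7° − 6·2.389 = 71.3; c'Δl = 0.96; W sinα = 24.1
Slice 4: Δl = 2.5/cos33.3° = 2.991 m; N'_4 = 46·cos33.3° − 1·2.991 = 35.5; c'Δl = 1.20; W sinα = 25.3
Σc'Δl = 3.9 kN/m; ΣN' = 221.0 kN/m; ΣW sinα = 42.4 kN/m
Resisting = 3.9 + 221.0·tan33.4° = 3.9 + 145.7 = 149.6 kN/m
FS = 149.6 / 42.4 = 3.527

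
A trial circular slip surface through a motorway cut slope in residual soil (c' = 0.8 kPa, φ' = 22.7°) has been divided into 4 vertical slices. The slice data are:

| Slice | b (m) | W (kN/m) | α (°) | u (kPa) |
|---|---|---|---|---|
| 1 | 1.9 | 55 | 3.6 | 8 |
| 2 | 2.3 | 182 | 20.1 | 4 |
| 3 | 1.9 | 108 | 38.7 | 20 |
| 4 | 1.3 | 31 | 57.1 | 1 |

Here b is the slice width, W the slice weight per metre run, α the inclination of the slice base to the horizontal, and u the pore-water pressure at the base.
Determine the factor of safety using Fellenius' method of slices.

FS = 0.70

Ordinary method of slices: FS = Σ[c'·Δl_i + (W_i cosα_i − u_i·Δl_i)·tanφ'] / Σ W_i sinα_i, with Δl_i = b_i / cosα_i.
Slice 1: Δl = 1.9/cos3.6° = 1.904 m; N'_1 = 55·cos3.6° − 8·1.904 = 39.7; c'Δl = 1.52; W sinα = 3.5
Slice 2: Δl = 2.3/cos20.1° = 2.449 m; N'_2 = 182·cos20.1° − 4·2.449 = 161.1; c'Δl = 1.96; W sinα = 62.5
Slice 3: Δl = 1.9/cos38.7° = 2.435 m; N'_3 = 108·cos38.7° − 20·2.435 = 35.6; c'Δl = 1.95; W sinα = 67.5
Slice 4: Δl = 1.3/cos57.1° = 2.393 m; N'_4 = 31·cos57.1° − 1·2.393 = 14.4; c'Δl = 1.91; W sinα = 26.0
Σc'Δl = 7.3 kN/m; ΣN' = 250.8 kN/m; ΣW sinα = 159.6 kN/m
Resisting = 7.3 + 250.8·tan22.7° = 7.3 + 104.9 = 112.3 kN/m
FS = 112.3 / 159.6 = 0.704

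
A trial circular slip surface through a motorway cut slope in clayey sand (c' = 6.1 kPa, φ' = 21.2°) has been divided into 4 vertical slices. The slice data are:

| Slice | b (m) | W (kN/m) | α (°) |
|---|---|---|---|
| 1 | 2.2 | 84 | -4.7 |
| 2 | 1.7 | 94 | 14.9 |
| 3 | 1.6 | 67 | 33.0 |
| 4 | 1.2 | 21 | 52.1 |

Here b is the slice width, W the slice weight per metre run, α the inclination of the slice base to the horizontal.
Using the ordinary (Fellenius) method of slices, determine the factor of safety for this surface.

FS = 2.02

Ordinary method of slices: FS = Σ[c'·Δl_i + (W_i cosα_i)·tanφ'] / Σ W_i sinα_i, with Δl_i = b_i / cosα_i.
Slice 1: Δl = 2.2/cos(-4.7°) = 2.207 m; N'_1 = 84·cos(-4.7°) = 83.7; c'Δl = 13.47; W sinα = -6.9
Slice 2: Δl = 1.7/cos14.9° = 1.759 m; N'_2 = 94·cos14.9° = 90.8; c'Δl = 10.73; W sinα = 24.2
Slice 3: Δl = 1.6/cos33.0° = 1.908 m; N'_3 = 67·cos33.0° = 56.2; c'Δl = 11.64; W sinα = 36.5
Slice 4: Δl = 1.2/cos52.1° = 1.953 m; N'_4 = 21·cos52.1° = 12.9; c'Δl = 11.92; W sinα = 16.6
Σc'Δl = 47.7 kN/m; ΣN' = 243.6 kN/m; ΣW sinα = 70.3 kN/m
Resisting = 47.7 + 243.6·tan21.2° = 47.7 + 94.5 = 142.3 kN/m
FS = 142.3 / 70.3 = 2.022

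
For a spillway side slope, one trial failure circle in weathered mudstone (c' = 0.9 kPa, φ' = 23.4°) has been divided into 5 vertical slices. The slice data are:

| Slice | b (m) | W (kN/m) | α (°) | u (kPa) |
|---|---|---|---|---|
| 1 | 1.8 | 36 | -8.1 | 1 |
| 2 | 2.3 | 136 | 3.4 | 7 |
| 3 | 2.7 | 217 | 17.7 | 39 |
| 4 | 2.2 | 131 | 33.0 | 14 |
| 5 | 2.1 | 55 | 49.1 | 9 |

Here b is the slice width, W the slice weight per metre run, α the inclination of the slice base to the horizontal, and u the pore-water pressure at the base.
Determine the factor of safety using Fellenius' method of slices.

Ordinary method of slices: FS = Σ[c'·Δl_i + (W_i cosα_i − u_i·Δl_i)·tanφ'] / Σ W_i sinα_i, with Δl_i = b_i / cosα_i.
Slice 1: Δl = 1.8/cos(-8.1°) = 1.818 m; N'_1 = 36·cos(-8.1°) − 1·1.818 = 33.8; c'Δl = 1.64; W sinα = -5.1
Slice 2: Δl = 2.3/cos3.4° = 2.304 m; N'_2 = 136·cos3.4° − 7·2.304 = 119.6; c'Δl = 2.07; W sinα = 8.1
Slice 3: Δl = 2.7/cos17.7° = 2.834 m; N'_3 = 217·cos17.7° − 39·2.834 = 96.2; c'Δl = 2.55; W sinα = 66.0
Slice 4: Δl = 2.2/cos33.0° = 2.623 m; N'_4 = 131·cos33.0° − 14·2.623 = 73.1; c'Δl = 2.36; W sinα = 71.3
Slice 5: Δl = 2.1/cos49.1° = 3.207 m; N'_5 = 55·cos49.1° − 9·3.207 = 7.1; c'Δl = 2.89; W sinα = 41.6
Σc'Δl = 11.5 kN/m; ΣN' = 329.9 kN/m; ΣW sinα = 181.9 kN/m
Resisting = 11.5 + 329.9·tan23.4° = 11.5 + 142.8 = 154.3 kN/m
FS = 154.3 / 181.9 = 0.848

FS = 0.85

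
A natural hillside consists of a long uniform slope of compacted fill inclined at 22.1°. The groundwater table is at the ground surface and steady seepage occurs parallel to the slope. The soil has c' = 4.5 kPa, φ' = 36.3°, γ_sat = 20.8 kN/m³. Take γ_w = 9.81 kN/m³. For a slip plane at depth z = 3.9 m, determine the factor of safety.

With seepage parallel to the slope and the water table at the surface, the effective normal stress on the slip plane uses the buoyant unit weight γ' = γ_sat − γ_w while the driving shear stress uses γ_sat:
FS = [c' + γ' z cos²β tanφ'] / [γ_sat z sinβ cosβ]
γ' = 20.8 − 9.81 = 10.99 kN/m³
Numerator = 4.5 + 10.99·3.9·cos²22.1°·tan36.3° = 4.5 + 10.99·3.9·0.8585·0.7346 = 31.528 kPa
Denominator = 20.8·3.9·sin22.1°·cos22.1° = 20.8·3.9·0.3762·0.9265 = 28.277 kPa
FS = 31.528 / 28.277 = 1.115

FS = 1.11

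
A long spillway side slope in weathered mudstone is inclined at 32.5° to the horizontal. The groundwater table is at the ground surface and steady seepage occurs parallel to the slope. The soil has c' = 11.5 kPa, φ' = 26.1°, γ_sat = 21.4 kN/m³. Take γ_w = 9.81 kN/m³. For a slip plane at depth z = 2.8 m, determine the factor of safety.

With seepage parallel to the slope and the water table at the surface, the effective normal stress on the slip plane uses the buoyant unit weight γ' = γ_sat − γ_w while the driving shear stress uses γ_sat:
FS = [c' + γ' z cos²β tanφ'] / [γ_sat z sinβ cosβ]
γ' = 21.4 − 9.81 = 11.59 kN/m³
Numerator = 11.5 + 11.59·2.8·cos²32.5°·tan26.1° = 11.5 + 11.59·2.8·0.7113·0.4899 = 22.808 kPa
Denominator = 21.4·2.8·sin32.5°·cos32.5° = 21.4·2.8·0.5373·0.8434 = 27.153 kPa
FS = 22.808 / 27.153 = 0.840

FS = 0.84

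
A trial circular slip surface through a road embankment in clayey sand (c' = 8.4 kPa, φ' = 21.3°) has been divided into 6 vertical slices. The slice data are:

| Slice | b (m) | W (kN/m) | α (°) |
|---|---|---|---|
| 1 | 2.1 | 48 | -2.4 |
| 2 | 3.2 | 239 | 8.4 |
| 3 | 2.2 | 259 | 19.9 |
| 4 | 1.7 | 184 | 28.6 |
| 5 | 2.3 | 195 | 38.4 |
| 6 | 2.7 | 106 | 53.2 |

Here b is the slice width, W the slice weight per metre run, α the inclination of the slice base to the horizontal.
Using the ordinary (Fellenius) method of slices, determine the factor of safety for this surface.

FS = 1.20

Ordinary method of slices: FS = Σ[c'·Δl_i + (W_i cosα_i)·tanφ'] / Σ W_i sinα_i, with Δl_i = b_i / cosα_i.
Slice 1: Δl = 2.1/cos(-2.4°) = 2.102 m; N'_1 = 48·cos(-2.4°) = 48.0; c'Δl = 17.66; W sinα = -2.0
Slice 2: Δl = 3.2/cos8.4° = 3.235 m; N'_2 = 239·cos8.4° = 236.4; c'Δl = 27.17; W sinα = 34.9
Slice 3: Δl = 2.2/cos19.9° = 2.340 m; N'_3 = 259·cos19.9° = 243.5; c'Δl = 19.65; W sinα = 88.2
Slice 4: Δl = 1.7/cos28.6° = 1.936 m; N'_4 = 184·cos28.6° = 161.5; c'Δl = 16.26; W sinα = 88.1
Slice 5: Δl = 2.3/cos38.4° = 2.935 m; N'_5 = 195·cos38.4° = 152.8; c'Δl = 24.65; W sinα = 121.1
Slice 6: Δl = 2.7/cos53.2° = 4.507 m; N'_6 = 106·cos53.2° = 63.5; c'Δl = 37.86; W sinα = 84.9
Σc'Δl = 143.3 kN/m; ΣN' = 905.8 kN/m; ΣW sinα = 415.1 kN/m
Resisting = 143.3 + 905.8·tan21.3° = 143.3 + 353.2 = 496.4 kN/m
FS = 496.4 / 415.1 = 1.196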